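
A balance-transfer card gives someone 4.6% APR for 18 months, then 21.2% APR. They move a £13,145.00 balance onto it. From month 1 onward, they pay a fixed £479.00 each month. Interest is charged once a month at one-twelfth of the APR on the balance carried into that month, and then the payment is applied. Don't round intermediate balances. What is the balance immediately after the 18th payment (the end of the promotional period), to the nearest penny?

£5,173.41

Promo months 1–18 at r₀ = 4.6%/12 = 0.00383333; months 19+ at r₁ = 21.2%/12 = 0.0176667.
After month 18: iterate B ← B·(1+r₀) − £479.00 for 18 months → £5,173.41.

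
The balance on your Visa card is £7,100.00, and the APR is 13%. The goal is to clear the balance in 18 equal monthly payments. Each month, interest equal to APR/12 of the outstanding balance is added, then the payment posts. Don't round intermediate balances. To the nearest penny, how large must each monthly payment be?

£436.28

Monthly rate r = 13%/12 = 1.08333% = 0.0108333.
Level-payment amortization: P = B₀·r / (1 − (1+r)^(−n)) = 7100.00·0.0108333 / (1 − 1.01083^(−18)).
Denominator 1 − (1+r)^(−18) = 0.176301997.
P = 76.9167 / 0.176301997 ≈ 436.28.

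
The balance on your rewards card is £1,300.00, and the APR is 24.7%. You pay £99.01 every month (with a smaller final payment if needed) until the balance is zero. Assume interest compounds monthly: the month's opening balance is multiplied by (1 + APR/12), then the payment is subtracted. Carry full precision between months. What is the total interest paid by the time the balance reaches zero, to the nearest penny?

£231.32

Monthly rate r = 24.7%/12 = 2.05833% = 0.0205833.
Payoff takes n = ⌈−ln(1 − rB₀/P)/ln(1+r)⌉ = ⌈15.464⌉ = 16 payments; the last is £46.17.
Total paid = 15·£99.01 + £46.17 = £1,531.32.
Total interest = total paid − principal = £1,531.32 − £1,300.00 = £231.32.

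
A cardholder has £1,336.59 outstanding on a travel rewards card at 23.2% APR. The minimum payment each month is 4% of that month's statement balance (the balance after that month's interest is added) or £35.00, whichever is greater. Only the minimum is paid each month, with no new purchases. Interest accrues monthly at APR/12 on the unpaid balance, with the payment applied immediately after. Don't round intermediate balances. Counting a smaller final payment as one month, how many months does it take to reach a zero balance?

Monthly rate r = 23.2%/12 = 1.93333% = 0.0193333.
While 4% of the post-interest balance exceeds £35.00, each month B ← (B·(1+r))·(1 − 0.04), i.e. B shrinks by the factor (1+r)·0.96 = 0.97856.
This holds for months 1–21. Entering month 22 the balance is £847.88; 4% of the post-interest balance is now below £35.00, so the flat £35.00 minimum applies from here.
From month 22 a fixed £35.00 at rate r clears £847.88 in 33 more payments. Total: 21 + 33 = 54 months.

54 months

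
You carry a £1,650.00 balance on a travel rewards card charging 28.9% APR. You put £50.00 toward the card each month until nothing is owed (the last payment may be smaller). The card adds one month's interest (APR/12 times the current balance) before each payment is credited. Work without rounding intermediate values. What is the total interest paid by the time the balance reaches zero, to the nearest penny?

Monthly rate r = 28.9%/12 = 2.40833% = 0.0240833.
Payoff takes n = ⌈−ln(1 − rB₀/P)/ln(1+r)⌉ = ⌈66.541⌉ = 67 payments; the last is £27.18.
Total paid = 66·£50.00 + £27.18 = £3,327.18.
Total interest = total paid − principal = £3,327.18 − £1,650.00 = £1,677.18.

£1,677.18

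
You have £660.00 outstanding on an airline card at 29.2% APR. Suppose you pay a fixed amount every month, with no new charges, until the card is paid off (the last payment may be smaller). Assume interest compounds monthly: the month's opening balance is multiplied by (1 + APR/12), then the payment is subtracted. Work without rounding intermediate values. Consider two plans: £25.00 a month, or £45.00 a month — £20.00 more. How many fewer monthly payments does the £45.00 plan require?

Monthly rate r = 29.2%/12 = 2.43333% = 0.0243333.
At £25.00/mo: n = ⌈−ln(1 − rB₀/P)/ln(1+r)⌉ = 43 payments (last £19.37); total interest = total paid − £660.00 = £409.37.
At £45.00/mo: 19 payments (last £16.38); total interest £166.38.
Payments saved = 43 − 19 = 24.

24 fewer payments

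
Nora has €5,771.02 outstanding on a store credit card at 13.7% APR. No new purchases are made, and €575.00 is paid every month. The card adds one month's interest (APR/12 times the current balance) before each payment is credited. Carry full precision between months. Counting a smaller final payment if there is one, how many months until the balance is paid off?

11 months

Monthly rate r = 13.7%/12 = 1.14167% = 0.0114167.
Recurrence: B ← B·(1+r) − €575.00.
Month 1: interest €65.89; balance after payment €5,261.91.
Month 2: interest €60.07; balance after payment €4,746.98.
Closed form: n = −ln(1 − rB₀/P)/ln(1+r) = −ln(0.88542)/ln(1.01142) ≈ 10.720, so the balance reaches zero during payment 11.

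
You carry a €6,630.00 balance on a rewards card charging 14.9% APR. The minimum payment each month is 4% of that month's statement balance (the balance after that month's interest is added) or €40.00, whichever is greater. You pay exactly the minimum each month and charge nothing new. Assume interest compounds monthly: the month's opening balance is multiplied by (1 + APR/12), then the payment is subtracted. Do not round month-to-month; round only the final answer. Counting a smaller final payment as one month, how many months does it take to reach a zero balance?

97 months

Monthly rate r = 14.9%/12 = 1.24167% = 0.0124167.
While 4% of the post-interest balance exceeds €40.00, each month B ← (B·(1+r))·(1 − 0.04), i.e. B shrinks by the factor (1+r)·0.96 = 0.97192.
This holds for months 1–67. Entering month 68 the balance is €983.46; 4% of the post-interest balance is now below €40.00, so the flat €40.00 minimum applies from here.
From month 68 a fixed €40.00 at rate r clears €983.46 in 30 more payments. Total: 67 + 30 = 97 months.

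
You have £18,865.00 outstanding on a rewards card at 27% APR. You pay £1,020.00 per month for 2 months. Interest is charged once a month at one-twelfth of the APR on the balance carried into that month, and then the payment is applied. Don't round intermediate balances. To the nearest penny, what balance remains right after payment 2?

Monthly rate r = 27%/12 = 2.25% = 0.0225.
Each month: B ← B·(1+r) − £1,020.00.
Month 1: interest £424.46; balance after payment £18,269.46.
Month 2: interest £411.06; balance after payment £17,660.53.

£17,660.53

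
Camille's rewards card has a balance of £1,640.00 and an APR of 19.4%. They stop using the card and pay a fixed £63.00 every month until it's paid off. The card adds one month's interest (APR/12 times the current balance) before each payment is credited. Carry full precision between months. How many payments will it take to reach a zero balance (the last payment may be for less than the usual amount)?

Monthly rate r = 19.4%/12 = 1.61667% = 0.0161667.
Recurrence: B ← B·(1+r) − £63.00.
Month 1: interest £26.51; balance after payment £1,603.51.
Month 2: interest £25.92; balance after payment £1,566.44.
Closed form: n = −ln(1 − rB₀/P)/ln(1+r) = −ln(0.57915)/ln(1.01617) ≈ 34.057, so the balance reaches zero during payment 35.

35 payments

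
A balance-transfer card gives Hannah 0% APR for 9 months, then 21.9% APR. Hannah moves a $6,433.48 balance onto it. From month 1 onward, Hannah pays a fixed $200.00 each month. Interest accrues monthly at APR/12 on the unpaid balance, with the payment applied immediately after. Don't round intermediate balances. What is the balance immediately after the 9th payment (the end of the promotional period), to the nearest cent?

Promo months 1–9 at r₀ = 0%/12 = 0; months 10+ at r₁ = 21.9%/12 = 0.01825.
After month 9 (no interest yet): B = $6,433.48 − 9·$200.00 = $4,633.48.

$4,633.48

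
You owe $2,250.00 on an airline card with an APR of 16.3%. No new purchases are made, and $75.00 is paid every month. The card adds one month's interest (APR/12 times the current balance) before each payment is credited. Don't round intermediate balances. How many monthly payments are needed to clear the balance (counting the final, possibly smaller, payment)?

39 payments

Monthly rate r = 16.3%/12 = 1.35833% = 0.0135833.
Recurrence: B ← B·(1+r) − $75.00.
Month 1: interest $30.56; balance after payment $2,205.56.
Month 2: interest $29.96; balance after payment $2,160.52.
Closed form: n = −ln(1 − rB₀/P)/ln(1+r) = −ln(0.5925)/ln(1.01358) ≈ 38.794, so the balance reaches zero during payment 39.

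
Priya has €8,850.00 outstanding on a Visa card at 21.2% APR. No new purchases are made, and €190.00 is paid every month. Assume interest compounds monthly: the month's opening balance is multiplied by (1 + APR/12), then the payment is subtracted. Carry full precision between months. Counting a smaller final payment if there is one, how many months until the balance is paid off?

99 payments

Monthly rate r = 21.2%/12 = 1.76667% = 0.0176667.
Recurrence: B ← B·(1+r) − €190.00.
Month 1: interest €156.35; balance after payment €8,816.35.
Month 2: interest €155.76; balance after payment €8,782.11.
Closed form: n = −ln(1 − rB₀/P)/ln(1+r) = −ln(0.17711)/ln(1.01767) ≈ 98.845, so the balance reaches zero during payment 99.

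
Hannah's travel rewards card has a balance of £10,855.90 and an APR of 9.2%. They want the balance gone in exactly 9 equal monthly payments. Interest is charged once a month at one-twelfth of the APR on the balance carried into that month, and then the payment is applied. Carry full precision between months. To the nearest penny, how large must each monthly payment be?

£1,252.92

Monthly rate r = 9.2%/12 = 0.766667% = 0.00766667.
Level-payment amortization: P = B₀·r / (1 − (1+r)^(−n)) = 10855.90·0.00766667 / (1 − 1.00767^(−9)).
Denominator 1 − (1+r)^(−9) = 0.0664276772.
P = 83.2286 / 0.0664276772 ≈ 1252.92.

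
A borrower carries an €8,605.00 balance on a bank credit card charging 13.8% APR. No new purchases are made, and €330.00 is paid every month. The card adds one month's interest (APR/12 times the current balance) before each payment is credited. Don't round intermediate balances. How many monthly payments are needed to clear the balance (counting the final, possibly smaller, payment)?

32 months

Monthly rate r = 13.8%/12 = 1.15% = 0.0115.
Recurrence: B ← B·(1+r) − €330.00.
Month 1: interest €98.96; balance after payment €8,373.96.
Month 2: interest €96.30; balance after payment €8,140.26.
Closed form: n = −ln(1 − rB₀/P)/ln(1+r) = −ln(0.70013)/ln(1.0115) ≈ 31.177, so the balance reaches zero during payment 32.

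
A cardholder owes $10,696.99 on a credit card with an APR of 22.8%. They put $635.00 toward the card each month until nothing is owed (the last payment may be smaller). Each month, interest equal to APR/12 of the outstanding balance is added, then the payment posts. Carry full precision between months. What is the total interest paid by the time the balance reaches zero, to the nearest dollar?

$2,319

Monthly rate r = 22.8%/12 = 1.9% = 0.019.
Payoff takes n = ⌈−ln(1 − rB₀/P)/ln(1+r)⌉ = ⌈20.496⌉ = 21 payments; the last is $316.15.
Total paid = 20·$635.00 + $316.15 = $13,016.15.
Total interest = total paid − principal = $13,016.15 − $10,696.99 = $2,319.16.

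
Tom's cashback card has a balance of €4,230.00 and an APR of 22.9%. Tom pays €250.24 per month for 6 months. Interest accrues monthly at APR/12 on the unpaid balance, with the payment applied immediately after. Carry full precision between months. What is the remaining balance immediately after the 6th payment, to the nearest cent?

€3,163.12

Monthly rate r = 22.9%/12 = 1.90833% = 0.0190833.
Each month: B ← B·(1+r) − €250.24.
Month 1: interest €80.72; balance after payment €4,060.48.
Month 2: interest €77.49; balance after payment €3,887.73.
Month 3: interest €74.19; balance after payment €3,711.68.
Month 4: interest €70.83; balance after payment €3,532.27.
Month 5: interest €67.41; balance after payment €3,349.44.
Month 6: interest €63.92; balance after payment €3,163.12.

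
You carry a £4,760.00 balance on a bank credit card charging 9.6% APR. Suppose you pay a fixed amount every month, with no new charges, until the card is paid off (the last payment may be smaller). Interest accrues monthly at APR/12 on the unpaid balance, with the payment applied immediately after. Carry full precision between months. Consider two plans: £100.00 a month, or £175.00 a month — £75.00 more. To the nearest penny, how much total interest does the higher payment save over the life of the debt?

Monthly rate r = 9.6%/12 = 0.8% = 0.008.
At £100.00/mo: n = ⌈−ln(1 − rB₀/P)/ln(1+r)⌉ = 61 payments (last £15.57); total interest = total paid − £4,760.00 = £1,255.57.
At £175.00/mo: 31 payments (last £139.44); total interest £629.44.
Interest saved = £1,255.57 − £629.44 = £626.13.

£626.13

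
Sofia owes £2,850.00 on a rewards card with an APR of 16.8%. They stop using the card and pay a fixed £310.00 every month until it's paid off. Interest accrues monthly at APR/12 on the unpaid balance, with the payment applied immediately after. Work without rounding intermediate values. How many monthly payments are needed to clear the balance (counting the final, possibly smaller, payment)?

Monthly rate r = 16.8%/12 = 1.4% = 0.014.
Recurrence: B ← B·(1+r) − £310.00.
Month 1: interest £39.90; balance after payment £2,579.90.
Month 2: interest £36.12; balance after payment £2,306.02.
Closed form: n = −ln(1 − rB₀/P)/ln(1+r) = −ln(0.87129)/ln(1.014) ≈ 9.910, so the balance reaches zero during payment 10.

10 months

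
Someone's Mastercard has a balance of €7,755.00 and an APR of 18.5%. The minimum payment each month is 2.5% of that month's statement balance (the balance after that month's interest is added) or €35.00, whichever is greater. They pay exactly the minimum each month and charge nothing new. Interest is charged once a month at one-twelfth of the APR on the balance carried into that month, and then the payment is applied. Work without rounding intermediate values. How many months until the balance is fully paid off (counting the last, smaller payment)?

234 months

Monthly rate r = 18.5%/12 = 1.54167% = 0.0154167.
While 2.5% of the post-interest balance exceeds €35.00, each month B ← (B·(1+r))·(1 − 0.025), i.e. B shrinks by the factor (1+r)·0.975 = 0.99003.
This holds for months 1–173. Entering month 174 the balance is €1,370.38; 2.5% of the post-interest balance is now below €35.00, so the flat €35.00 minimum applies from here.
From month 174 a fixed €35.00 at rate r clears €1,370.38 in 61 more payments. Total: 173 + 61 = 234 months.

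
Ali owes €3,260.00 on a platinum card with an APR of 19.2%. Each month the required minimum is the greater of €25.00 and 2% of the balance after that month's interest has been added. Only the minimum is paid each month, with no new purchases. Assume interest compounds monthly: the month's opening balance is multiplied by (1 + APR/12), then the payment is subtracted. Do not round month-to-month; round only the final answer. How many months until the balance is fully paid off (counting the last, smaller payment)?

323 months

Monthly rate r = 19.2%/12 = 1.6% = 0.016.
While 2% of the post-interest balance exceeds €25.00, each month B ← (B·(1+r))·(1 − 0.02), i.e. B shrinks by the factor (1+r)·0.98 = 0.99568.
This holds for months 1–226. Entering month 227 the balance is €1,225.43; 2% of the post-interest balance is now below €25.00, so the flat €25.00 minimum applies from here.
From month 227 a fixed €25.00 at rate r clears €1,225.43 in 97 more payments. Total: 226 + 97 = 323 months.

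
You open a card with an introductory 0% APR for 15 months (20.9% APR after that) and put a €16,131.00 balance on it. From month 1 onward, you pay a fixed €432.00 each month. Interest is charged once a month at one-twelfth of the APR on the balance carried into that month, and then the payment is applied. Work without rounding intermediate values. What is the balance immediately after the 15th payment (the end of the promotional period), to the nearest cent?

Promo months 1–15 at r₀ = 0%/12 = 0; months 16+ at r₁ = 20.9%/12 = 0.0174167.
After month 15 (no interest yet): B = €16,131.00 − 15·€432.00 = €9,651.00.

€9,651.00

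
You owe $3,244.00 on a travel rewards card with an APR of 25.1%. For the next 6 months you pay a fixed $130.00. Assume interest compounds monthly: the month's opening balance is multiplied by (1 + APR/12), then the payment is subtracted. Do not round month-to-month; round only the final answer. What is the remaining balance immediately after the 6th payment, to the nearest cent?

Monthly rate r = 25.1%/12 = 2.09167% = 0.0209167.
Each month: B ← B·(1+r) − $130.00.
Month 1: interest $67.85; balance after payment $3,181.85.
Month 2: interest $66.55; balance after payment $3,118.41.
Month 3: interest $65.23; balance after payment $3,053.63.
Month 4: interest $63.87; balance after payment $2,987.51.
Month 5: interest $62.49; balance after payment $2,919.99.
Month 6: interest $61.08; balance after payment $2,851.07.

$2,851.07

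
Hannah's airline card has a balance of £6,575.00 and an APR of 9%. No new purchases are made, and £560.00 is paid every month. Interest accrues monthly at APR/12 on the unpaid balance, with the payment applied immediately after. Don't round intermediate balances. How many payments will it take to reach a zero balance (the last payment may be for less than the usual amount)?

13 payments

Monthly rate r = 9%/12 = 0.75% = 0.0075.
Recurrence: B ← B·(1+r) − £560.00.
Month 1: interest £49.31; balance after payment £6,064.31.
Month 2: interest £45.48; balance after payment £5,549.79.
Closed form: n = −ln(1 − rB₀/P)/ln(1+r) = −ln(0.91194)/ln(1.0075) ≈ 12.337, so the balance reaches zero during payment 13.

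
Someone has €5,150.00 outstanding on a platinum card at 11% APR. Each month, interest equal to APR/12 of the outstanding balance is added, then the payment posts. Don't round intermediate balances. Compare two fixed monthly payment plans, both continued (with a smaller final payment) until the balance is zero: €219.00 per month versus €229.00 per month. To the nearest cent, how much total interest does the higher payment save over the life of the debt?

€33.31

Monthly rate r = 11%/12 = 0.916667% = 0.00916667.
At €219.00/mo: n = ⌈−ln(1 − rB₀/P)/ln(1+r)⌉ = 27 payments (last €133.24); total interest = total paid − €5,150.00 = €677.24.
At €229.00/mo: 26 payments (last €68.93); total interest €643.93.
Interest saved = €677.24 − €643.93 = €33.31.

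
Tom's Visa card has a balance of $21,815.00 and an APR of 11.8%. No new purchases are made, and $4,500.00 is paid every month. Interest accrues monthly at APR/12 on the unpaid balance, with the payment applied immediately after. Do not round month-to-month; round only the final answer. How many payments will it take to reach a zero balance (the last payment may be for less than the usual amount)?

Monthly rate r = 11.8%/12 = 0.983333% = 0.00983333.
Recurrence: B ← B·(1+r) − $4,500.00.
Month 1: interest $214.51; balance after payment $17,529.51.
Month 2: interest $172.37; balance after payment $13,201.89.
Month 3: interest $129.82; balance after payment $8,831.71.
Month 4: interest $86.85; balance after payment $4,418.55.
Month 5: interest $43.45; balance after payment $0.00.

5 months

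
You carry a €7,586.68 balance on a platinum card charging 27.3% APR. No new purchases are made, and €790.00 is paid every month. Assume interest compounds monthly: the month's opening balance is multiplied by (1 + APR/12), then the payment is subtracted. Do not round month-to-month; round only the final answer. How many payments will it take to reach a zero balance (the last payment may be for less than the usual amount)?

11 months

Monthly rate r = 27.3%/12 = 2.275% = 0.02275.
Recurrence: B ← B·(1+r) − €790.00.
Month 1: interest €172.60; balance after payment €6,969.28.
Month 2: interest €158.55; balance after payment €6,337.83.
Closed form: n = −ln(1 − rB₀/P)/ln(1+r) = −ln(0.78152)/ln(1.02275) ≈ 10.958, so the balance reaches zero during payment 11.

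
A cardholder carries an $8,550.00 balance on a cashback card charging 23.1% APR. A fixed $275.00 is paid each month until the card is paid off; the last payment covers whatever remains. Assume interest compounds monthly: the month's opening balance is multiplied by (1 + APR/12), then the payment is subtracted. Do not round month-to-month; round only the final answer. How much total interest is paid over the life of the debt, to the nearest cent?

Monthly rate r = 23.1%/12 = 1.925% = 0.01925.
Payoff takes n = ⌈−ln(1 − rB₀/P)/ln(1+r)⌉ = ⌈47.860⌉ = 48 payments; the last is $236.79.
Total paid = 47·$275.00 + $236.79 = $13,161.79.
Total interest = total paid − principal = $13,161.79 − $8,550.00 = $4,611.79.

$4,611.79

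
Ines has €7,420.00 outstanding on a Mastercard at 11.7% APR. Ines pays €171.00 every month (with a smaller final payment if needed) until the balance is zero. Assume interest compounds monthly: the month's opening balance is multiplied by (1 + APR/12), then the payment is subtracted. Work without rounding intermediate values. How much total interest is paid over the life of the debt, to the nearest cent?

Monthly rate r = 11.7%/12 = 0.975% = 0.00975.
Payoff takes n = ⌈−ln(1 − rB₀/P)/ln(1+r)⌉ = ⌈56.688⌉ = 57 payments; the last is €117.89.
Total paid = 56·€171.00 + €117.89 = €9,693.89.
Total interest = total paid − principal = €9,693.89 − €7,420.00 = €2,273.89.

€2,273.89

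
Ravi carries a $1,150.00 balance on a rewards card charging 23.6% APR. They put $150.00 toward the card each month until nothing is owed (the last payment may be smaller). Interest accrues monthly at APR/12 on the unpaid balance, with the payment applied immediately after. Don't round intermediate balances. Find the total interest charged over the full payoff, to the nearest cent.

Monthly rate r = 23.6%/12 = 1.96667% = 0.0196667.
Payoff takes n = ⌈−ln(1 − rB₀/P)/ln(1+r)⌉ = ⌈8.392⌉ = 9 payments; the last is $59.10.
Total paid = 8·$150.00 + $59.10 = $1,259.10.
Total interest = total paid − principal = $1,259.10 − $1,150.00 = $109.10.

$109.10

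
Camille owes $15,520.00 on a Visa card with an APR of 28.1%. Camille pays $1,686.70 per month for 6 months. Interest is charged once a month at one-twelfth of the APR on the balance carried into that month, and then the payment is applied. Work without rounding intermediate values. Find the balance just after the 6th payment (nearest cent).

Monthly rate r = 28.1%/12 = 2.34167% = 0.0234167.
Each month: B ← B·(1+r) − $1,686.70.
Month 1: interest $363.43; balance after payment $14,196.73.
Month 2: interest $332.44; balance after payment $12,842.47.
Month 3: interest $300.73; balance after payment $11,456.49.
Month 4: interest $268.27; balance after payment $10,038.07.
Month 5: interest $235.06; balance after payment $8,586.43.
Month 6: interest $201.07; balance after payment $7,100.79.

$7,100.79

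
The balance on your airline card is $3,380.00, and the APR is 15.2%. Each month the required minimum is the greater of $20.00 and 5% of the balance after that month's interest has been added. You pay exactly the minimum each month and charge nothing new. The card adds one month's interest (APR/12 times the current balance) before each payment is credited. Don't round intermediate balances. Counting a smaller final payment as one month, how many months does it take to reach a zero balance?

Monthly rate r = 15.2%/12 = 1.26667% = 0.0126667.
While 5% of the post-interest balance exceeds $20.00, each month B ← (B·(1+r))·(1 − 0.05), i.e. B shrinks by the factor (1+r)·0.95 = 0.96203.
This holds for months 1–56. Entering month 57 the balance is $386.87; 5% of the post-interest balance is now below $20.00, so the flat $20.00 minimum applies from here.
From month 57 a fixed $20.00 at rate r clears $386.87 in 23 more payments. Total: 56 + 23 = 79 months.

79 months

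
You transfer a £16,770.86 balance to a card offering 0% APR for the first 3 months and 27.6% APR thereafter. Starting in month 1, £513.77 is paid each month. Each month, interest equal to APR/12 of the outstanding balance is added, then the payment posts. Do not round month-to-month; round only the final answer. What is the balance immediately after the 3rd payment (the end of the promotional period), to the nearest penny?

Promo months 1–3 at r₀ = 0%/12 = 0; months 4+ at r₁ = 27.6%/12 = 0.023.
After month 3 (no interest yet): B = £16,770.86 − 3·£513.77 = £15,229.55.

£15,229.55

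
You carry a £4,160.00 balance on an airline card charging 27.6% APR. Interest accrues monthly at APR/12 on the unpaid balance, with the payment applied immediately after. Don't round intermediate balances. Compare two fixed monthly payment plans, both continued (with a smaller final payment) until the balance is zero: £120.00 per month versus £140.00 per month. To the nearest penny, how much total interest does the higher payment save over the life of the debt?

£1,341.73

Monthly rate r = 27.6%/12 = 2.3% = 0.023.
At £120.00/mo: n = ⌈−ln(1 − rB₀/P)/ln(1+r)⌉ = 71 payments (last £23.58); total interest = total paid − £4,160.00 = £4,263.58.
At £140.00/mo: 51 payments (last £81.85); total interest £2,921.85.
Interest saved = £4,263.58 − £2,921.85 = £1,341.73.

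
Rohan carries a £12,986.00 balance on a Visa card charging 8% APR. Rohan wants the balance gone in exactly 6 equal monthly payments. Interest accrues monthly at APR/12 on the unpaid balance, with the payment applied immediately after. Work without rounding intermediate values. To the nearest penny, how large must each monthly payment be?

£2,215.11

Monthly rate r = 8%/12 = 0.666667% = 0.00666667.
Level-payment amortization: P = B₀·r / (1 − (1+r)^(−n)) = 12986.00·0.00666667 / (1 − 1.00667^(−6)).
Denominator 1 − (1+r)^(−6) = 0.0390830136.
P = 86.5733 / 0.0390830136 ≈ 2215.11.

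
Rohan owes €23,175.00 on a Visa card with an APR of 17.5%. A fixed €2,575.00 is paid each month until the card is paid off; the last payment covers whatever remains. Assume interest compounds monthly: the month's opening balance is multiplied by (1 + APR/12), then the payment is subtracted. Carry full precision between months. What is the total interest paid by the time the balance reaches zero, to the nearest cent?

Monthly rate r = 17.5%/12 = 1.45833% = 0.0145833.
Payoff takes n = ⌈−ln(1 − rB₀/P)/ln(1+r)⌉ = ⌈9.718⌉ = 10 payments; the last is €1,853.06.
Total paid = 9·€2,575.00 + €1,853.06 = €25,028.06.
Total interest = total paid − principal = €25,028.06 − €23,175.00 = €1,853.06.

€1,853.06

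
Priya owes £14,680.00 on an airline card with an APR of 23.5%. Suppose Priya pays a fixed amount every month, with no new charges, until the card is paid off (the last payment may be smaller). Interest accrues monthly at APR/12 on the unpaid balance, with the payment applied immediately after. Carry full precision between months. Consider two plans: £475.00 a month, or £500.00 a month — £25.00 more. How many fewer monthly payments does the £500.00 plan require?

Monthly rate r = 23.5%/12 = 1.95833% = 0.0195833.
At £475.00/mo: n = ⌈−ln(1 − rB₀/P)/ln(1+r)⌉ = 48 payments (last £439.39); total interest = total paid − £14,680.00 = £8,084.39.
At £500.00/mo: 45 payments (last £58.50); total interest £7,378.50.
Payments saved = 48 − 45 = 3.

3 fewer payments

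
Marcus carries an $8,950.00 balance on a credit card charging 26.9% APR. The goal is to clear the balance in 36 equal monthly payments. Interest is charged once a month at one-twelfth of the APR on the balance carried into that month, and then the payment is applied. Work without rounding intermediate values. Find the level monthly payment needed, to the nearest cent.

$364.91

Monthly rate r = 26.9%/12 = 2.24167% = 0.0224167.
Level-payment amortization: P = B₀·r / (1 − (1+r)^(−n)) = 8950.00·0.0224167 / (1 − 1.02242^(−36)).
Denominator 1 − (1+r)^(−36) = 0.549811015.
P = 200.629 / 0.549811015 ≈ 364.91.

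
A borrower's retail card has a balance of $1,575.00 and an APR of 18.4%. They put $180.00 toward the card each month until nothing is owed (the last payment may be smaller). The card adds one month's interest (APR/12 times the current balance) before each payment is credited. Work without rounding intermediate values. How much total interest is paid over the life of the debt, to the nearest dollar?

$129

Monthly rate r = 18.4%/12 = 1.53333% = 0.0153333.
Payoff takes n = ⌈−ln(1 − rB₀/P)/ln(1+r)⌉ = ⌈9.467⌉ = 10 payments; the last is $84.45.
Total paid = 9·$180.00 + $84.45 = $1,704.45.
Total interest = total paid − principal = $1,704.45 − $1,575.00 = $129.45.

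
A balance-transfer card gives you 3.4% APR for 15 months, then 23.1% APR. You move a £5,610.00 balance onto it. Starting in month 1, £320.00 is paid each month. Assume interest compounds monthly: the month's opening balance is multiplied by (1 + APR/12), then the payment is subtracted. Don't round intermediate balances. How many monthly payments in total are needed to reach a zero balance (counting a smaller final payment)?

Promo months 1–15 at r₀ = 3.4%/12 = 0.00283333; months 16+ at r₁ = 23.1%/12 = 0.01925.
After month 15: iterate B ← B·(1+r₀) − £320.00 for 15 months → £956.83.
Then at r₁ with £320.00/mo: n₂ = −ln(1 − r₁·B/P)/ln(1+r₁) ≈ 3.11 → 4 more payments.

19 payments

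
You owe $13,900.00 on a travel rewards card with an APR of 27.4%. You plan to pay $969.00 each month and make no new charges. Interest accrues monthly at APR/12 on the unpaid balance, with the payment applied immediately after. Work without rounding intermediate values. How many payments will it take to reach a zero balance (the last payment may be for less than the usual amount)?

Monthly rate r = 27.4%/12 = 2.28333% = 0.0228333.
Recurrence: B ← B·(1+r) − $969.00.
Month 1: interest $317.38; balance after payment $13,248.38.
Month 2: interest $302.50; balance after payment $12,581.89.
Closed form: n = −ln(1 − rB₀/P)/ln(1+r) = −ln(0.67246)/ln(1.02283) ≈ 17.576, so the balance reaches zero during payment 18.

18 payments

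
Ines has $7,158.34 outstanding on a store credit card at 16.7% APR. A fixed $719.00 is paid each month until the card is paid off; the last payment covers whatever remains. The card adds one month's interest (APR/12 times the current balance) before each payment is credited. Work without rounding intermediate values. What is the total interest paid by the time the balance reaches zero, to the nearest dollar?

Monthly rate r = 16.7%/12 = 1.39167% = 0.0139167.
Payoff takes n = ⌈−ln(1 − rB₀/P)/ln(1+r)⌉ = ⌈10.791⌉ = 11 payments; the last is $569.72.
Total paid = 10·$719.00 + $569.72 = $7,759.72.
Total interest = total paid − principal = $7,759.72 − $7,158.34 = $601.38.

$601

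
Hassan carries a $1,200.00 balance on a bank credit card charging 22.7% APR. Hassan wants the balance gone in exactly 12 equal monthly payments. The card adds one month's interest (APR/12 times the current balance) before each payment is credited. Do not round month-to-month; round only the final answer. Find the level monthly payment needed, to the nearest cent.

$112.72

Monthly rate r = 22.7%/12 = 1.89167% = 0.0189167.
Level-payment amortization: P = B₀·r / (1 − (1+r)^(−n)) = 1200.00·0.0189167 / (1 − 1.01892^(−12)).
Denominator 1 − (1+r)^(−12) = 0.201387679.
P = 22.7 / 0.201387679 ≈ 112.72.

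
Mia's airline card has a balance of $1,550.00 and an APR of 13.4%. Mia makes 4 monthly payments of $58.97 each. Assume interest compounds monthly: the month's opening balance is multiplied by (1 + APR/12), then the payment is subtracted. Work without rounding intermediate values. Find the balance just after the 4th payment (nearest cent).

$1,380.54

Monthly rate r = 13.4%/12 = 1.11667% = 0.0111667.
Each month: B ← B·(1+r) − $58.97.
Month 1: interest $17.31; balance after payment $1,508.34.
Month 2: interest $16.84; balance after payment $1,466.21.
Month 3: interest $16.37; balance after payment $1,423.61.
Month 4: interest $15.90; balance after payment $1,380.54.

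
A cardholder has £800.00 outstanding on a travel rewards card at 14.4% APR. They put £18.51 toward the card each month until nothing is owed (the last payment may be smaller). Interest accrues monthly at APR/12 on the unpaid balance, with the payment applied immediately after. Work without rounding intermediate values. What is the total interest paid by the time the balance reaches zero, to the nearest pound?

Monthly rate r = 14.4%/12 = 1.2% = 0.012.
Payoff takes n = ⌈−ln(1 − rB₀/P)/ln(1+r)⌉ = ⌈61.293⌉ = 62 payments; the last is £5.44.
Total paid = 61·£18.51 + £5.44 = £1,134.55.
Total interest = total paid − principal = £1,134.55 − £800.00 = £334.55.

£335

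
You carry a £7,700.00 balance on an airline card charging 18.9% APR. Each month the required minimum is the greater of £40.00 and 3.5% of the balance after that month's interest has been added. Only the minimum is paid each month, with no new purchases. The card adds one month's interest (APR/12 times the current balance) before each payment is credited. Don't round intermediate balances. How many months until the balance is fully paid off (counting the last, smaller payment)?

Monthly rate r = 18.9%/12 = 1.575% = 0.01575.
While 3.5% of the post-interest balance exceeds £40.00, each month B ← (B·(1+r))·(1 − 0.035), i.e. B shrinks by the factor (1+r)·0.965 = 0.9802.
This holds for months 1–97. Entering month 98 the balance is £1,106.53; 3.5% of the post-interest balance is now below £40.00, so the flat £40.00 minimum applies from here.
From month 98 a fixed £40.00 at rate r clears £1,106.53 in 37 more payments. Total: 97 + 37 = 134 months.

134 months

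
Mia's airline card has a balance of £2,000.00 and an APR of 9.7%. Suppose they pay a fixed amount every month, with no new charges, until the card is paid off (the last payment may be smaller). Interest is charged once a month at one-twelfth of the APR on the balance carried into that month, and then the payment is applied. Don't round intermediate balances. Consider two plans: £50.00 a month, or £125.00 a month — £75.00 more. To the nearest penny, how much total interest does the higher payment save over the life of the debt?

Monthly rate r = 9.7%/12 = 0.808333% = 0.00808333.
At £50.00/mo: n = ⌈−ln(1 − rB₀/P)/ln(1+r)⌉ = 49 payments (last £25.74); total interest = total paid − £2,000.00 = £425.74.
At £125.00/mo: 18 payments (last £25.42); total interest £150.42.
Interest saved = £425.74 − £150.42 = £275.32.

£275.32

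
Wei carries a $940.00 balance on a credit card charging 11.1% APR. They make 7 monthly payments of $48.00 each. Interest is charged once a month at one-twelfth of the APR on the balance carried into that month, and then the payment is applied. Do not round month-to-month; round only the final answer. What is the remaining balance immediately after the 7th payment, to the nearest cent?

Monthly rate r = 11.1%/12 = 0.925% = 0.00925.
Each month: B ← B·(1+r) − $48.00.
Month 1: interest $8.70; balance after payment $900.70.
Month 2: interest $8.33; balance after payment $861.03.
Month 3: interest $7.96; balance after payment $820.99.
Month 4: interest $7.59; balance after payment $780.59.
Month 5: interest $7.22; balance after payment $739.81.
Month 6: interest $6.84; balance after payment $698.65.
Month 7: interest $6.46; balance after payment $657.11.

$657.11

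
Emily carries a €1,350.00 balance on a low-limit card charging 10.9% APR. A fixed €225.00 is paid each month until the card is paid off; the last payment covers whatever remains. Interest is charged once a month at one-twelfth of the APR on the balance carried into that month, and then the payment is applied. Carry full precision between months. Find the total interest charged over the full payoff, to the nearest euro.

Monthly rate r = 10.9%/12 = 0.908333% = 0.00908333.
Payoff takes n = ⌈−ln(1 − rB₀/P)/ln(1+r)⌉ = ⌈6.198⌉ = 7 payments; the last is €44.64.
Total paid = 6·€225.00 + €44.64 = €1,394.64.
Total interest = total paid − principal = €1,394.64 − €1,350.00 = €44.64.

€45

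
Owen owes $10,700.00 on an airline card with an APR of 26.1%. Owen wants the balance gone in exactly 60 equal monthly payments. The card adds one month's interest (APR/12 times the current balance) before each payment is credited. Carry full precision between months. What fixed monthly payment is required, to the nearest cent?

$321.00

Monthly rate r = 26.1%/12 = 2.175% = 0.02175.
Level-payment amortization: P = B₀·r / (1 − (1+r)^(−n)) = 10700.00·0.02175 / (1 − 1.02175^(−60)).
Denominator 1 − (1+r)^(−60) = 0.725007267.
P = 232.725 / 0.725007267 ≈ 321.00.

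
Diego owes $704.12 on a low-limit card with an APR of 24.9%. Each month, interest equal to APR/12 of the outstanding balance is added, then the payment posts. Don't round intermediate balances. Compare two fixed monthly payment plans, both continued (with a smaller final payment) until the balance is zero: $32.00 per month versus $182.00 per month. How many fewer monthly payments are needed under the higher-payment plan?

25 fewer payments

Monthly rate r = 24.9%/12 = 2.075% = 0.02075.
At $32.00/mo: n = ⌈−ln(1 − rB₀/P)/ln(1+r)⌉ = 30 payments (last $22.31); total interest = total paid − $704.12 = $246.19.
At $182.00/mo: 5 payments (last $13.71); total interest $37.59.
Payments saved = 30 − 5 = 25.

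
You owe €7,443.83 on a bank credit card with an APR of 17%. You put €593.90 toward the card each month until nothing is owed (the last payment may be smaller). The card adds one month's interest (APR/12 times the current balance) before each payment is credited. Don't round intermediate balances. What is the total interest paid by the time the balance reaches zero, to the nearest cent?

Monthly rate r = 17%/12 = 1.41667% = 0.0141667.
Payoff takes n = ⌈−ln(1 − rB₀/P)/ln(1+r)⌉ = ⌈13.896⌉ = 14 payments; the last is €532.69.
Total paid = 13·€593.90 + €532.69 = €8,253.39.
Total interest = total paid − principal = €8,253.39 − €7,443.83 = €809.56.

€809.56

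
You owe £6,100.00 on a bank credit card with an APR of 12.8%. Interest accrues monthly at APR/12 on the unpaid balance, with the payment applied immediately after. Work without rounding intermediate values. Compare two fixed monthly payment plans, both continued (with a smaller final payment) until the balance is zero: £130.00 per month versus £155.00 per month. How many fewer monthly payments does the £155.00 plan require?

Monthly rate r = 12.8%/12 = 1.06667% = 0.0106667.
At £130.00/mo: n = ⌈−ln(1 − rB₀/P)/ln(1+r)⌉ = 66 payments (last £55.45); total interest = total paid − £6,100.00 = £2,405.45.
At £155.00/mo: 52 payments (last £47.47); total interest £1,852.47.
Payments saved = 66 − 52 = 14.

14 fewer payments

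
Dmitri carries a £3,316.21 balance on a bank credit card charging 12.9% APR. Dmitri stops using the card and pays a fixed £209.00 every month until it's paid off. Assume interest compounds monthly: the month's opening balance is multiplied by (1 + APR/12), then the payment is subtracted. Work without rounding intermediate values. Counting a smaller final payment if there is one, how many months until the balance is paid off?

18 months

Monthly rate r = 12.9%/12 = 1.075% = 0.01075.
Recurrence: B ← B·(1+r) − £209.00.
Month 1: interest £35.65; balance after payment £3,142.86.
Month 2: interest £33.79; balance after payment £2,967.64.
Closed form: n = −ln(1 − rB₀/P)/ln(1+r) = −ln(0.82943)/ln(1.01075) ≈ 17.490, so the balance reaches zero during payment 18.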